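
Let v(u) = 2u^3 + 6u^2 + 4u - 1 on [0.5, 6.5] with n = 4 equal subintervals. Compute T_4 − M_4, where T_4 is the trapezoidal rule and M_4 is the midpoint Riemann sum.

T_4 = 1580.25.
M_4 = 1489.125.
T_4 − M_4 = 91.125.

91.125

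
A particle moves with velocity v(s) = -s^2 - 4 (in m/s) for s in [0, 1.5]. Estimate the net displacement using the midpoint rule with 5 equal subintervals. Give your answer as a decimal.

-7.11375

Δs = (1.5 − 0)/5 = 0.3.
Midpoints: 0.15, 0.45, 0.75, 1.05, 1.35.
v(0.15) = -4.0225, v(0.45) = -4.2025, v(0.75) = -4.5625, v(1.05) = -5.1025, v(1.35) = -5.8225.
Sum = Δs · [v(0.15) + v(0.45) + v(0.75) + v(1.05) + v(1.35)].
Sum = -7.11375.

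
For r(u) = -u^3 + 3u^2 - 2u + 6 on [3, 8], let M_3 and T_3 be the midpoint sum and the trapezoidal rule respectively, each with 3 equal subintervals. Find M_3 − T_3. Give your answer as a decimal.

46.875

M_3 = -528.125.
T_3 = -575.
M_3 − T_3 = 46.875.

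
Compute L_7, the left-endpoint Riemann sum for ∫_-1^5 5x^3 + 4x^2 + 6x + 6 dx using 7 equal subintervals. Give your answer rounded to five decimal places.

754.40816

Δx = (5 − (-1))/7 = 6/7.
Left endpoints: -1, -1/7, 5/7, 11/7, 17/7, 23/7, 29/7.
f(-1) = -1, f(-1/7) = 1787/343, f(5/7) = 4853/343, f(11/7) = 15335/343, f(17/7) = 39713/343, f(23/7) = 84467/343, f(29/7) = 156077/343.
Sum = Δx · [f(-1) + f(-1/7) + f(5/7) + ...].
Sum ≈ 754.40816.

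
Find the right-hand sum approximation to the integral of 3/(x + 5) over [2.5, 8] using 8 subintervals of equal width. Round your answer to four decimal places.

Δx = (8 − 2.5)/8 = 0.6875.
Right endpoints: 3.1875, 3.875, 4.5625, 5.25, 5.9375, 6.625, 7.3125, 8.
f(3.1875) = 48/131, f(3.875) = 24/71, f(4.5625) = 16/51, f(5.25) = 12/41, f(5.9375) = 48/175, f(6.625) = 8/31, f(7.3125) = 48/197, f(8) = 3/13.
Sum = Δx · [f(3.1875) + f(3.875) + f(4.5625) + ...].
Sum ≈ 1.5934.

1.5934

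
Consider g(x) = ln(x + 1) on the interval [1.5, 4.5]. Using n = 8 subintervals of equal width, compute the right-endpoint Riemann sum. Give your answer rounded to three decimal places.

4.231

Δx = (4.5 − 1.5)/8 = 0.375.
Right endpoints: 1.875, 2.25, 2.625, 3, 3.375, 3.75, 4.125, 4.5.
g(1.875) ≈ 1.056, g(2.25) ≈ 1.179, g(2.625) ≈ 1.288, g(3) ≈ 1.386, g(3.375) ≈ 1.476, g(3.75) ≈ 1.558, g(4.125) ≈ 1.634, g(4.5) ≈ 1.705.
Sum = Δx · [g(1.875) + g(2.25) + g(2.625) + ...].
Sum ≈ 4.231.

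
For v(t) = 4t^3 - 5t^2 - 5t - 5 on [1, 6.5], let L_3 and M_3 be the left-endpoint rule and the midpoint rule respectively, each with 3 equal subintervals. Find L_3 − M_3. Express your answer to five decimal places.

-604.15972

L_3 ≈ 531.6157407.
M_3 ≈ 1135.7754630.
L_3 − M_3 ≈ -604.15972.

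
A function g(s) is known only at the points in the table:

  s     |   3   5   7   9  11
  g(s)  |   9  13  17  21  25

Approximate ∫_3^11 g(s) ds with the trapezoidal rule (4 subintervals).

Δs = 2.
T_4 = (2/2)·[9 + 2·13 + 2·17 + 2·21 + 25] = 136.

136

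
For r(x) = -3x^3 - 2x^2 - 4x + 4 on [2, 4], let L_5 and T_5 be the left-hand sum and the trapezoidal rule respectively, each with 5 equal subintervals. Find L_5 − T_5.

L_5 = -194.88.
T_5 = -234.88.
L_5 − T_5 = 40.

40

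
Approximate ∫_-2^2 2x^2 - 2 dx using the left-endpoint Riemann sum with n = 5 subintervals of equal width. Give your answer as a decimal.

3.52

Δx = (2 − (-2))/5 = 0.8.
Left endpoints: -2, -1.2, -0.4, 0.4, 1.2.
f(-2) = 6, f(-1.2) = 0.88, f(-0.4) = -1.68, f(0.4) = -1.68, f(1.2) = 0.88.
Sum = Δx · [f(-2) + f(-1.2) + f(-0.4) + f(0.4) + f(1.2)].
Sum = 3.52.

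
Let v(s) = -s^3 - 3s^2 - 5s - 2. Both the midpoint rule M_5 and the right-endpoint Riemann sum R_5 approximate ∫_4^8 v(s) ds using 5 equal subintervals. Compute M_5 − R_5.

M_5 = -1531.52.
R_5 = -1789.76.
M_5 − R_5 = 258.24.

258.24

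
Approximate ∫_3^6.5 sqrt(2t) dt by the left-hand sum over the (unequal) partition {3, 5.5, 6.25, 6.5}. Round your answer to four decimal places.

9.4951

Subinterval widths: 2.5, 0.75, 0.25.
Left endpoints: 3, 5.5, 6.25.
f(3) ≈ 2.4495, f(5.5) ≈ 3.3166, f(6.25) ≈ 3.5355.
Sum = Σ Δt_i · f(t_i).
Sum ≈ 9.4951.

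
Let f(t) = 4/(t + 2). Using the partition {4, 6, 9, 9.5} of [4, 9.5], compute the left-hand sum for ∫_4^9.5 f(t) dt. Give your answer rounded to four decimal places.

Subinterval widths: 2, 3, 0.5.
Left endpoints: 4, 6, 9.
f(4) = 2/3, f(6) = 0.5, f(9) = 4/11.
Sum = Σ Δt_i · f(t_i).
Sum ≈ 3.0152.

3.0152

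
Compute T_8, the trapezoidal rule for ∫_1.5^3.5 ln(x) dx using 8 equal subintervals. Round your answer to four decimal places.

Δx = (3.5 − 1.5)/8 = 0.25.
f(1.5) ≈ 0.4055, f(1.75) ≈ 0.5596, f(2) ≈ 0.6931, f(2.25) ≈ 0.8109, f(2.5) ≈ 0.9163, f(2.75) ≈ 1.0116, f(3) ≈ 1.0986, f(3.25) ≈ 1.1787, f(3.5) ≈ 1.2528.
T_8 = (Δx/2)·[f(x_0) + 2f(x_1) + ... + 2f(x_{7}) + f(x_8)].
Sum ≈ 1.7745.

1.7745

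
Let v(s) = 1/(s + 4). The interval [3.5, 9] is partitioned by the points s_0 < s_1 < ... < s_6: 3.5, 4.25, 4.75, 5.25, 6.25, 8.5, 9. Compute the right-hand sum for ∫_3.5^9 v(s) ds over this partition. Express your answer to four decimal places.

Subinterval widths: 0.75, 0.5, 0.5, 1, 2.25, 0.5.
Right endpoints: 4.25, 4.75, 5.25, 6.25, 8.5, 9.
v(4.25) = 4/33, v(4.75) = 4/35, v(5.25) = 4/37, v(6.25) = 4/41, v(8.5) = 0.08, v(9) = 1/13.
Sum = Σ Δs_i · v(s_i).
Sum ≈ 0.5181.

0.5181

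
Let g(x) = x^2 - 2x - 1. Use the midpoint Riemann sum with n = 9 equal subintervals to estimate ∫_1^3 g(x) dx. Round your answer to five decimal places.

Δx = (3 − 1)/9 = 2/9.
Midpoints: 10/9, 4/3, 14/9, 16/9, 2, 20/9, 22/9, 8/3, 26/9.
g(10/9) = -161/81, g(4/3) = -17/9, g(14/9) = -137/81, g(16/9) = -113/81, g(2) = -1, g(20/9) = -41/81, g(22/9) = 7/81, g(8/3) = 7/9, g(26/9) = 127/81.
Sum = Δx · [g(10/9) + g(4/3) + g(14/9) + ...].
Sum ≈ -1.34156.

-1.34156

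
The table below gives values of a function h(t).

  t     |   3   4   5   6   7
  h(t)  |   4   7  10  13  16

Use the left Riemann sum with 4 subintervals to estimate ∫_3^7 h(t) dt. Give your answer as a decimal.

Δt = 1.
Sum = 1·[4 + 7 + 10 + 13] = 34.

34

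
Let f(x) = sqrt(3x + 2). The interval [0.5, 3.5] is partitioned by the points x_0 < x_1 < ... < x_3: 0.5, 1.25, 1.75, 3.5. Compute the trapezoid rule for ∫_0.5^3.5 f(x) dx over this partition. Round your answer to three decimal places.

8.323

Subinterval widths: 0.75, 0.5, 1.75.
f(0.5) ≈ 1.871, f(1.25) ≈ 2.398, f(1.75) ≈ 2.693, f(3.5) ≈ 3.536.
On each subinterval the trapezoid contributes (Δx_i/2)·[f(x_{i-1}) + f(x_i)].
Sum ≈ 8.323.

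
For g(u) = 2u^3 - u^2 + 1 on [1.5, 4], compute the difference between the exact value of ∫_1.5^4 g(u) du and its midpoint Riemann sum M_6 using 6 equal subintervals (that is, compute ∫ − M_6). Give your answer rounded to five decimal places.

0.56062

Exact integral: ∫_1.5^4 g(u) du ≈ 107.7604167.
M_6 ≈ 107.1997975.
Error ≈ 107.7604167 − 107.1997975 ≈ 0.56062.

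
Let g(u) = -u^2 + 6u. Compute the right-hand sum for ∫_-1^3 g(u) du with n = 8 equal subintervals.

Δu = (3 − (-1))/8 = 0.5.
Right endpoints: -0.5, 0, 0.5, 1, 1.5, 2, 2.5, 3.
g(-0.5) = -3.25, g(0) = 0, g(0.5) = 2.75, g(1) = 5, g(1.5) = 6.75, g(2) = 8, g(2.5) = 8.75, g(3) = 9.
Sum = Δu · [g(-0.5) + g(0) + g(0.5) + ...].
Sum = 18.5.

18.5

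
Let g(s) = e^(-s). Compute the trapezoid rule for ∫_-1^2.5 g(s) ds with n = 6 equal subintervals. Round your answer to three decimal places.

2.711

Δs = (2.5 − (-1))/6 = 7/12.
g(-1) ≈ 2.718, g(-5/12) ≈ 1.517, g(1/6) ≈ 0.846, g(0.75) ≈ 0.472, g(4/3) ≈ 0.264, g(23/12) ≈ 0.147, g(2.5) ≈ 0.082.
T_6 = (Δs/2)·[g(s_0) + 2g(s_1) + ... + 2g(s_{5}) + g(s_6)].
Sum ≈ 2.711.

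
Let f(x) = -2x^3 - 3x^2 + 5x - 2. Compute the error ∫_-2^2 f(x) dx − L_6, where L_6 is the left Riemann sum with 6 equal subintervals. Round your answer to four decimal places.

-3.1111

Exact integral: ∫_-2^2 f(x) dx = -24.
L_6 ≈ -20.888889.
Error ≈ -24 − (-20.888889) ≈ -3.1111.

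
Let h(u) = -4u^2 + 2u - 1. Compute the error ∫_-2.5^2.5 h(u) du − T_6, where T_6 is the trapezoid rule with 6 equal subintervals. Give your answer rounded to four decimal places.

2.3148

Exact integral: ∫_-2.5^2.5 h(u) du ≈ -46.666667.
T_6 ≈ -48.981481.
Error ≈ -46.666667 − (-48.981481) ≈ 2.3148.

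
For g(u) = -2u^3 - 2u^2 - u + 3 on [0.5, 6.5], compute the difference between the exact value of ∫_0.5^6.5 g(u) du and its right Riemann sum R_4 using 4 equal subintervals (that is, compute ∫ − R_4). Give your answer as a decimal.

531

Exact integral: ∫_0.5^6.5 g(u) du = -1078.5.
R_4 = -1609.5.
Error = -1078.5 − (-1609.5) = 531.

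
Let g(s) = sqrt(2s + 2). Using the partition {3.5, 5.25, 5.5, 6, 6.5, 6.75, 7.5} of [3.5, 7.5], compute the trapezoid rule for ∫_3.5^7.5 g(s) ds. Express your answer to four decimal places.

14.3505

Subinterval widths: 1.75, 0.25, 0.5, 0.5, 0.25, 0.75.
g(3.5) ≈ 3.0000, g(5.25) ≈ 3.5355, g(5.5) ≈ 3.6056, g(6) ≈ 3.7417, g(6.5) ≈ 3.8730, g(6.75) ≈ 3.9370, g(7.5) ≈ 4.1231.
On each subinterval the trapezoid contributes (Δs_i/2)·[g(s_{i-1}) + g(s_i)].
Sum ≈ 14.3505.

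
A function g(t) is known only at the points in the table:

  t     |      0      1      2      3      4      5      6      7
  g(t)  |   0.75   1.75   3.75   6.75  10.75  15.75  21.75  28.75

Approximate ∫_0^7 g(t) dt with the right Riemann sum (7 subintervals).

89.25

Δt = 1.
Sum = 1·[1.75 + 3.75 + 6.75 + 10.75 + 15.75 + 21.75 + 28.75] = 89.25.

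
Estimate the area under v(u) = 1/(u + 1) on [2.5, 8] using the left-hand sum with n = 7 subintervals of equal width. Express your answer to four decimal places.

Δu = (8 − 2.5)/7 = 11/14.
Left endpoints: 2.5, 23/7, 57/14, 34/7, 79/14, 45/7, 101/14.
v(2.5) = 2/7, v(23/7) = 7/30, v(57/14) = 14/71, v(34/7) = 7/41, v(79/14) = 14/93, v(45/7) = 7/52, v(101/14) = 14/115.
Sum = Δu · [v(2.5) + v(23/7) + v(57/14) + ...].
Sum ≈ 1.0166.

1.0166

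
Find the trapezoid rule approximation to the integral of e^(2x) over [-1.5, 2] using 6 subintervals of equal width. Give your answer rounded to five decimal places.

30.29980

Δx = (2 − (-1.5))/6 = 7/12.
f(-1.5) ≈ 0.04979, f(-11/12) ≈ 0.15988, f(-1/3) ≈ 0.51342, f(0.25) ≈ 1.64872, f(5/6) ≈ 5.29449, f(17/12) ≈ 17.00204, f(2) ≈ 54.59815.
T_6 = (Δx/2)·[f(x_0) + 2f(x_1) + ... + 2f(x_{5}) + f(x_6)].
Sum ≈ 30.29980.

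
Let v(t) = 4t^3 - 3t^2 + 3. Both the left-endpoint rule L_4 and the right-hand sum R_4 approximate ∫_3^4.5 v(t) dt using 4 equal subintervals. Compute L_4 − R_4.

L_4 = 229.1484375.
R_4 = 312.6796875.
L_4 − R_4 = -83.53125.

-83.53125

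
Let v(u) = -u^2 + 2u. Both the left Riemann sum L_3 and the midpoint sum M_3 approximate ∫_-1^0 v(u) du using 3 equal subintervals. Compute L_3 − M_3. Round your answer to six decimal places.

L_3 ≈ -1.85185185.
M_3 ≈ -1.32407407.
L_3 − M_3 ≈ -0.527778.

-0.527778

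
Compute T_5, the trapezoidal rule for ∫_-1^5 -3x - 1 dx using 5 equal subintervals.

-42

Δx = (5 − (-1))/5 = 1.2.
f(-1) = 2, f(0.2) = -1.6, f(1.4) = -5.2, f(2.6) = -8.8, f(3.8) = -12.4, f(5) = -16.
T_5 = (Δx/2)·[f(x_0) + 2f(x_1) + ... + 2f(x_{4}) + f(x_5)].
Sum = -42.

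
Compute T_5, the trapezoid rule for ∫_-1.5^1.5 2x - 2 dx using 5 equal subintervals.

-6

Δx = (1.5 − (-1.5))/5 = 0.6.
f(-1.5) = -5, f(-0.9) = -3.8, f(-0.3) = -2.6, f(0.3) = -1.4, f(0.9) = -0.2, f(1.5) = 1.
T_5 = (Δx/2)·[f(x_0) + 2f(x_1) + ... + 2f(x_{4}) + f(x_5)].
Sum = -6.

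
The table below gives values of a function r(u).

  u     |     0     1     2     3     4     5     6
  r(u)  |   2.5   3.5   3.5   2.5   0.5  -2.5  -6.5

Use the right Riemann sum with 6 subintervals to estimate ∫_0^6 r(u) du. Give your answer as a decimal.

1

Δu = 1.
Sum = 1·[3.5 + 3.5 + 2.5 + 0.5 + (-2.5) + (-6.5)] = 1.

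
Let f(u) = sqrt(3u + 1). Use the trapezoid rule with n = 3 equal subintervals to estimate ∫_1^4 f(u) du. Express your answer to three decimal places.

8.611

Δu = (4 − 1)/3 = 1.
f(1) ≈ 2.000, f(2) ≈ 2.646, f(3) ≈ 3.162, f(4) ≈ 3.606.
T_3 = (Δu/2)·[f(u_0) + 2f(u_1) + 2f(u_2) + f(u_3)].
Sum ≈ 8.611.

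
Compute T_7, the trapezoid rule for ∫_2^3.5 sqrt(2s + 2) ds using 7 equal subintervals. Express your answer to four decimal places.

Δs = (3.5 − 2)/7 = 3/14.
f(2) ≈ 2.4495, f(31/14) ≈ 2.5355, f(17/7) ≈ 2.6186, f(37/14) ≈ 2.6992, f(20/7) ≈ 2.7775, f(43/14) ≈ 2.8536, f(23/7) ≈ 2.9277, f(3.5) ≈ 3.0000.
T_7 = (Δs/2)·[f(s_0) + 2f(s_1) + ... + 2f(s_{6}) + f(s_7)].
Sum ≈ 4.1007.

4.1007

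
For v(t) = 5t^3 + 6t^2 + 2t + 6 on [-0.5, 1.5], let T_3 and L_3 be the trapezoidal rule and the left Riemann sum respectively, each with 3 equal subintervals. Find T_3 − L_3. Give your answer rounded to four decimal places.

T_3 = 29.25.
L_3 ≈ 18.083333.
T_3 − L_3 ≈ 11.1667.

11.1667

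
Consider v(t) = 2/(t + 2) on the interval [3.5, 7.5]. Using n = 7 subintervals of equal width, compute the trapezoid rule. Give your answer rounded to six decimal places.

1.094282

Δt = (7.5 − 3.5)/7 = 4/7.
v(3.5) = 4/11, v(57/14) = 28/85, v(65/14) = 28/93, v(73/14) = 28/101, v(81/14) = 28/109, v(89/14) = 28/117, v(97/14) = 0.224, v(7.5) = 4/19.
T_7 = (Δt/2)·[v(t_0) + 2v(t_1) + ... + 2v(t_{6}) + v(t_7)].
Sum ≈ 1.094282.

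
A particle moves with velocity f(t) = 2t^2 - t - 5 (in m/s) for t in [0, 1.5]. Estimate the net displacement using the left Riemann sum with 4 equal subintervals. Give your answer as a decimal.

-6.8671875

Δt = (1.5 − 0)/4 = 0.375.
Left endpoints: 0, 0.375, 0.75, 1.125.
f(0) = -5, f(0.375) = -5.09375, f(0.75) = -4.625, f(1.125) = -3.59375.
Sum = Δt · [f(0) + f(0.375) + f(0.75) + f(1.125)].
Sum = -6.8671875.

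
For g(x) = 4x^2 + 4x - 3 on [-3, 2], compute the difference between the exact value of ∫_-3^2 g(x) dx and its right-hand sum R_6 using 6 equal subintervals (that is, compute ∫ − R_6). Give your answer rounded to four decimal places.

-2.3148

Exact integral: ∫_-3^2 g(x) dx ≈ 21.666667.
R_6 ≈ 23.981481.
Error ≈ 21.666667 − 23.981481 ≈ -2.3148.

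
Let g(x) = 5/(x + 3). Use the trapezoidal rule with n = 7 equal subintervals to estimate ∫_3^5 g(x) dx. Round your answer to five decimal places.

Δx = (5 − 3)/7 = 2/7.
g(3) = 5/6, g(23/7) = 35/44, g(25/7) = 35/46, g(27/7) = 35/48, g(29/7) = 0.7, g(31/7) = 35/52, g(33/7) = 35/54, g(5) = 0.625.
T_7 = (Δx/2)·[g(x_0) + 2g(x_1) + ... + 2g(x_{6}) + g(x_7)].
Sum ≈ 1.43882.

1.43882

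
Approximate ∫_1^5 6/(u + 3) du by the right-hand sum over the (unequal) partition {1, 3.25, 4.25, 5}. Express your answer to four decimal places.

Subinterval widths: 2.25, 1, 0.75.
Right endpoints: 3.25, 4.25, 5.
f(3.25) = 0.96, f(4.25) = 24/29, f(5) = 0.75.
Sum = Σ Δu_i · f(u_i).
Sum ≈ 3.5501.

3.5501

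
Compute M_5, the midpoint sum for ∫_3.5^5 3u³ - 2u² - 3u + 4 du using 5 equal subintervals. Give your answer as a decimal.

Δu = (5 − 3.5)/5 = 0.3.
Midpoints: 3.65, 3.95, 4.25, 4.55, 4.85.
f(3.65) = 112.286375, f(3.95) = 145.834625, f(4.25) = 185.421875, f(4.55) = 231.534125, f(4.85) = 284.657375.
Sum = Δu · [f(3.65) + f(3.95) + f(4.25) + f(4.55) + f(4.85)].
Sum = 287.9203125.

287.9203125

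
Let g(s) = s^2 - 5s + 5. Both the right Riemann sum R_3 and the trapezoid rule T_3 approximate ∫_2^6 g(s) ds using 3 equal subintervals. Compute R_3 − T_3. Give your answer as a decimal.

8

R_3 ≈ 18.51852.
T_3 ≈ 10.51852.
R_3 − T_3 = 8.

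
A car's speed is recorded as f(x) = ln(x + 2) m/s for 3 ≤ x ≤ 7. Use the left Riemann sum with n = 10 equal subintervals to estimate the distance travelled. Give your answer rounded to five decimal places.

Δx = (7 − 3)/10 = 0.4.
Left endpoints: 3, 3.4, 3.8, 4.2, 4.6, 5, 5.4, 5.8, 6.2, 6.6.
f(3) ≈ 1.60944, f(3.4) ≈ 1.68640, f(3.8) ≈ 1.75786, f(4.2) ≈ 1.82455, f(4.6) ≈ 1.88707, f(5) ≈ 1.94591, f(5.4) ≈ 2.00148, f(5.8) ≈ 2.05412, f(6.2) ≈ 2.10413, f(6.6) ≈ 2.15176.
Sum = Δx · [f(3) + f(3.4) + f(3.8) + ...].
Sum ≈ 7.60909.

7.60909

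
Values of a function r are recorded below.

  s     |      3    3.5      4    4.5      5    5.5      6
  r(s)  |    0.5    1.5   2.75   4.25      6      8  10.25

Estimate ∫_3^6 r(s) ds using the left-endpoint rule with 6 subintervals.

Δs = 0.5.
Sum = 0.5·[0.5 + 1.5 + 2.75 + 4.25 + 6 + 8] = 11.5.

11.5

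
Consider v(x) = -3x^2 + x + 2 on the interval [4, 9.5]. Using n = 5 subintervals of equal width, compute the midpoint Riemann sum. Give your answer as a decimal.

Δx = (9.5 − 4)/5 = 1.1.
Midpoints: 4.55, 5.65, 6.75, 7.85, 8.95.
v(4.55) = -55.5575, v(5.65) = -88.1175, v(6.75) = -127.9375, v(7.85) = -175.0175, v(8.95) = -229.3575.
Sum = Δx · [v(4.55) + v(5.65) + v(6.75) + v(7.85) + v(8.95)].
Sum = -743.58625.

-743.58625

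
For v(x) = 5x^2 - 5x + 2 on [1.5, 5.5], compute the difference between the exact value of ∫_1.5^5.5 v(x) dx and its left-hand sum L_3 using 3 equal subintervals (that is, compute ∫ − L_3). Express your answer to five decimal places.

74.07407

Exact integral: ∫_1.5^5.5 v(x) dx ≈ 209.6666667.
L_3 ≈ 135.5925926.
Error ≈ 209.6666667 − 135.5925926 ≈ 74.07407.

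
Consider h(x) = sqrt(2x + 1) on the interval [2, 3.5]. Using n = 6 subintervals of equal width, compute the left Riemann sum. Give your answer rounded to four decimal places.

Δx = (3.5 − 2)/6 = 0.25.
Left endpoints: 2, 2.25, 2.5, 2.75, 3, 3.25.
h(2) ≈ 2.2361, h(2.25) ≈ 2.3452, h(2.5) ≈ 2.4495, h(2.75) ≈ 2.5495, h(3) ≈ 2.6458, h(3.25) ≈ 2.7386.
Sum = Δx · [h(2) + h(2.25) + h(2.5) + ...].
Sum ≈ 3.7412.

3.7412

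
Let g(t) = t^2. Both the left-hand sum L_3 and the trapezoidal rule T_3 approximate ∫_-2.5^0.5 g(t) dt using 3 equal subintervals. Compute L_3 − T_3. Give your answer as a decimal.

L_3 = 8.75.
T_3 = 5.75.
L_3 − T_3 = 3.

3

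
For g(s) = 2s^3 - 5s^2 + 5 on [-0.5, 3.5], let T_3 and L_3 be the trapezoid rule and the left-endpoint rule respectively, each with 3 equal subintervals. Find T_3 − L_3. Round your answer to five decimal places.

T_3 ≈ 28.0740741.
L_3 ≈ 10.7407407.
T_3 − L_3 ≈ 17.33333.

17.33333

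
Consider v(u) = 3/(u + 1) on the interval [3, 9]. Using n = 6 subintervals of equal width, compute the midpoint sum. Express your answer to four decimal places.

Δu = (9 − 3)/6 = 1.
Midpoints: 3.5, 4.5, 5.5, 6.5, 7.5, 8.5.
v(3.5) = 2/3, v(4.5) = 6/11, v(5.5) = 6/13, v(6.5) = 0.4, v(7.5) = 6/17, v(8.5) = 6/19.
Sum = Δu · [v(3.5) + v(4.5) + v(5.5) + ...].
Sum ≈ 2.7424.

2.7424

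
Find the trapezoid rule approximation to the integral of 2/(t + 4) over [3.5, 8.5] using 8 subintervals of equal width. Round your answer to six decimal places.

Δt = (8.5 − 3.5)/8 = 0.625.
f(3.5) = 4/15, f(4.125) = 16/65, f(4.75) = 8/35, f(5.375) = 16/75, f(6) = 0.2, f(6.625) = 16/85, f(7.25) = 8/45, f(7.875) = 16/95, f(8.5) = 0.16.
T_8 = (Δt/2)·[f(t_0) + 2f(t_1) + ... + 2f(t_{7}) + f(t_8)].
Sum ≈ 1.022391.

1.022391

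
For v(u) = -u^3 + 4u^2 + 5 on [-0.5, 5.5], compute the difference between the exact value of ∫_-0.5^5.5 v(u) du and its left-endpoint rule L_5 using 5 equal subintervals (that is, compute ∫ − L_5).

-22.86

Exact integral: ∫_-0.5^5.5 v(u) du = 23.25.
L_5 = 46.11.
Error = 23.25 − 46.11 = -22.86.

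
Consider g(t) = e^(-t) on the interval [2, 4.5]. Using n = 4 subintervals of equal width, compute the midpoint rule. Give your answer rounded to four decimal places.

Δt = (4.5 − 2)/4 = 0.625.
Midpoints: 2.3125, 2.9375, 3.5625, 4.1875.
g(2.3125) ≈ 0.0990, g(2.9375) ≈ 0.0530, g(3.5625) ≈ 0.0284, g(4.1875) ≈ 0.0152.
Sum = Δt · [g(2.3125) + g(2.9375) + g(3.5625) + g(4.1875)].
Sum ≈ 0.1222.

0.1222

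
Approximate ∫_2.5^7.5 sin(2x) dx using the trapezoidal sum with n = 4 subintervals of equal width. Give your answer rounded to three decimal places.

Δx = (7.5 − 2.5)/4 = 1.25.
f(2.5) ≈ -0.959, f(3.75) ≈ 0.938, f(5) ≈ -0.544, f(6.25) ≈ -0.066, f(7.5) ≈ 0.650.
T_4 = (Δx/2)·[f(x_0) + 2f(x_1) + 2f(x_2) + 2f(x_3) + f(x_4)].
Sum ≈ 0.217.

0.217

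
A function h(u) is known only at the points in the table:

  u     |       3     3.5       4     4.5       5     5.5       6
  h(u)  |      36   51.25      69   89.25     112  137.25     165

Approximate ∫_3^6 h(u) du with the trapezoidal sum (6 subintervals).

279.625

Δu = 0.5.
T_6 = (0.5/2)·[36 + 2·51.25 + 2·69 + 2·89.25 + 2·112 + 2·137.25 + 165] = 279.625.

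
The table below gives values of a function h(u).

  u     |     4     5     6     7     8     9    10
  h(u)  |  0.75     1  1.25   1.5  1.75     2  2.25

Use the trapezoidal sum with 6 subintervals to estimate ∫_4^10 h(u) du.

9

Δu = 1.
T_6 = (1/2)·[0.75 + 2·1 + 2·1.25 + 2·1.5 + 2·1.75 + 2·2 + 2.25] = 9.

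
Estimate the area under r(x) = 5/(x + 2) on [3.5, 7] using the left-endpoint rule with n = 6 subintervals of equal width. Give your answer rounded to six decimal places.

2.568429

Δx = (7 − 3.5)/6 = 7/12.
Left endpoints: 3.5, 49/12, 14/3, 5.25, 35/6, 77/12.
r(3.5) = 10/11, r(49/12) = 60/73, r(14/3) = 0.75, r(5.25) = 20/29, r(35/6) = 30/47, r(77/12) = 60/101.
Sum = Δx · [r(3.5) + r(49/12) + r(14/3) + ...].
Sum ≈ 2.568429.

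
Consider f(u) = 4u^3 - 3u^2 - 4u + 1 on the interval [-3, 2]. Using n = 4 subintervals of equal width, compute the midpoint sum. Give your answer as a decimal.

-79.140625

Δu = (2 − (-3))/4 = 1.25.
Midpoints: -2.375, -1.125, 0.125, 1.375.
f(-2.375) = -60.0078125, f(-1.125) = -3.9921875, f(0.125) = 0.4609375, f(1.375) = 0.2265625.
Sum = Δu · [f(-2.375) + f(-1.125) + f(0.125) + f(1.375)].
Sum = -79.140625.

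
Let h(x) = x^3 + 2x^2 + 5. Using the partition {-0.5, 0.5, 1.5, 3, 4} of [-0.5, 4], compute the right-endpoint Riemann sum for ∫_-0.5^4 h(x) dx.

194.5

Subinterval widths: 1, 1, 1.5, 1.
Right endpoints: 0.5, 1.5, 3, 4.
h(0.5) = 5.625, h(1.5) = 12.875, h(3) = 50, h(4) = 101.
Sum = Σ Δx_i · h(x_i).
Sum = 194.5.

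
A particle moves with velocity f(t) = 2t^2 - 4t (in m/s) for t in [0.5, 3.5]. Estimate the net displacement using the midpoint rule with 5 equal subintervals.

Δt = (3.5 − 0.5)/5 = 0.6.
Midpoints: 0.8, 1.4, 2, 2.6, 3.2.
f(0.8) = -1.92, f(1.4) = -1.68, f(2) = 0, f(2.6) = 3.12, f(3.2) = 7.68.
Sum = Δt · [f(0.8) + f(1.4) + f(2) + f(2.6) + f(3.2)].
Sum = 4.32.

4.32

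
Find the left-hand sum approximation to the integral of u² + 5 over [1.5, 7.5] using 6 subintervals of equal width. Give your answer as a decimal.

143.5

Δu = (7.5 − 1.5)/6 = 1.
Left endpoints: 1.5, 2.5, 3.5, 4.5, 5.5, 6.5.
f(1.5) = 7.25, f(2.5) = 11.25, f(3.5) = 17.25, f(4.5) = 25.25, f(5.5) = 35.25, f(6.5) = 47.25.
Sum = Δu · [f(1.5) + f(2.5) + f(3.5) + ...].
Sum = 143.5.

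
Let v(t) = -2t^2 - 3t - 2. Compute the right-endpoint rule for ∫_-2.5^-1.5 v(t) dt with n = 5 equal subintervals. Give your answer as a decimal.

-3.68

Δt = (-1.5 − (-2.5))/5 = 0.2.
Right endpoints: -2.3, -2.1, -1.9, -1.7, -1.5.
v(-2.3) = -5.68, v(-2.1) = -4.52, v(-1.9) = -3.52, v(-1.7) = -2.68, v(-1.5) = -2.
Sum = Δt · [v(-2.3) + v(-2.1) + v(-1.9) + v(-1.7) + v(-1.5)].
Sum = -3.68.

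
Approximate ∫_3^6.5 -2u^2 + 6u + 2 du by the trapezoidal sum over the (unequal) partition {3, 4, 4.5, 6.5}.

Subinterval widths: 1, 0.5, 2.
f(3) = 2, f(4) = -6, f(4.5) = -11.5, f(6.5) = -43.5.
On each subinterval the trapezoid contributes (Δu_i/2)·[f(u_{i-1}) + f(u_i)].
Sum = -61.375.

-61.375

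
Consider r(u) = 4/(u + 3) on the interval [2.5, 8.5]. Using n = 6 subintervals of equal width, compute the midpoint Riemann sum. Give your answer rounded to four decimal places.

2.9462

Δu = (8.5 − 2.5)/6 = 1.
Midpoints: 3, 4, 5, 6, 7, 8.
r(3) = 2/3, r(4) = 4/7, r(5) = 0.5, r(6) = 4/9, r(7) = 0.4, r(8) = 4/11.
Sum = Δu · [r(3) + r(4) + r(5) + ...].
Sum ≈ 2.9462.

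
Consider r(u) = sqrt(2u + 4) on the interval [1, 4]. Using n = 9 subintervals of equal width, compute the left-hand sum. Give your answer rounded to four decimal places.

8.7872

Δu = (4 − 1)/9 = 1/3.
Left endpoints: 1, 4/3, 5/3, 2, 7/3, 8/3, 3, 10/3, 11/3.
r(1) ≈ 2.4495, r(4/3) ≈ 2.5820, r(5/3) ≈ 2.7080, r(2) ≈ 2.8284, r(7/3) ≈ 2.9439, r(8/3) ≈ 3.0551, r(3) ≈ 3.1623, r(10/3) ≈ 3.2660, r(11/3) ≈ 3.3665.
Sum = Δu · [r(1) + r(4/3) + r(5/3) + ...].
Sum ≈ 8.7872.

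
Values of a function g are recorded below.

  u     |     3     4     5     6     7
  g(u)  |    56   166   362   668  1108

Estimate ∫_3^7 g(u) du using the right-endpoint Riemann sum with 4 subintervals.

Δu = 1.
Sum = 1·[166 + 362 + 668 + 1108] = 2304.

2304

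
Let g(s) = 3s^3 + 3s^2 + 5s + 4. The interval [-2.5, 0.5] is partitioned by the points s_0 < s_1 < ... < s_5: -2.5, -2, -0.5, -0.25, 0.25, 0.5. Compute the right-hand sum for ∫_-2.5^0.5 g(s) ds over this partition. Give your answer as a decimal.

-0.81640625

Subinterval widths: 0.5, 1.5, 0.25, 0.5, 0.25.
Right endpoints: -2, -0.5, -0.25, 0.25, 0.5.
g(-2) = -18, g(-0.5) = 1.875, g(-0.25) = 2.890625, g(0.25) = 5.484375, g(0.5) = 7.625.
Sum = Σ Δs_i · g(s_i).
Sum = -0.81640625.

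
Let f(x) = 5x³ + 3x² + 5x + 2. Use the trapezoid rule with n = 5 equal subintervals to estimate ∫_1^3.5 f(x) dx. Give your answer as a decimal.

Δx = (3.5 − 1)/5 = 0.5.
f(1) = 15, f(1.5) = 33.125, f(2) = 64, f(2.5) = 111.375, f(3) = 179, f(3.5) = 270.625.
T_5 = (Δx/2)·[f(x_0) + 2f(x_1) + ... + 2f(x_{4}) + f(x_5)].
Sum = 265.15625.

265.15625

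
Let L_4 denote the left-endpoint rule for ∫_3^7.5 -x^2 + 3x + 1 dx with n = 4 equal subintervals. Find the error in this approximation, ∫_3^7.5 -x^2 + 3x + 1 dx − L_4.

Exact integral: ∫_3^7.5 f(x) dx = -56.25.
L_4 = -38.21484375.
Error = -56.25 − (-38.21484375) = -18.03515625.

-18.03515625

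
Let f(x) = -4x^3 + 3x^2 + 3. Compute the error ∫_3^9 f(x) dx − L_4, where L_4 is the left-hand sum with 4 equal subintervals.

-1788.75

Exact integral: ∫_3^9 f(x) dx = -5760.
L_4 = -3971.25.
Error = -5760 − (-3971.25) = -1788.75.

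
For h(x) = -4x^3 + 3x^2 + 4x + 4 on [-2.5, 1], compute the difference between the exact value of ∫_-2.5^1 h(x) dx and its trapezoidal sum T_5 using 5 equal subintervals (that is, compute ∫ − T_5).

-3.43

Exact integral: ∫_-2.5^1 h(x) dx = 58.1875.
T_5 = 61.6175.
Error = 58.1875 − 61.6175 = -3.43.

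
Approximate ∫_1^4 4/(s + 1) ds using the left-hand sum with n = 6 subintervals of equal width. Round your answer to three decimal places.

Δs = (4 − 1)/6 = 0.5.
Left endpoints: 1, 1.5, 2, 2.5, 3, 3.5.
f(1) = 2, f(1.5) = 1.6, f(2) = 4/3, f(2.5) = 8/7, f(3) = 1, f(3.5) = 8/9.
Sum = Δs · [f(1) + f(1.5) + f(2) + ...].
Sum ≈ 3.983.

3.983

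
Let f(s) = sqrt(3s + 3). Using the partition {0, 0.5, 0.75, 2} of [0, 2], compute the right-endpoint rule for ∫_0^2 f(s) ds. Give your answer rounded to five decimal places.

5.38348

Subinterval widths: 0.5, 0.25, 1.25.
Right endpoints: 0.5, 0.75, 2.
f(0.5) ≈ 2.12132, f(0.75) ≈ 2.29129, f(2) ≈ 3.00000.
Sum = Σ Δs_i · f(s_i).
Sum ≈ 5.38348.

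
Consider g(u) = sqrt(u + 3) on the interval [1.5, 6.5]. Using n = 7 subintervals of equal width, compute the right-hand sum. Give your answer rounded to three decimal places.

13.497

Δu = (6.5 − 1.5)/7 = 5/7.
Right endpoints: 31/14, 41/14, 51/14, 61/14, 71/14, 81/14, 6.5.
g(31/14) ≈ 2.283, g(41/14) ≈ 2.435, g(51/14) ≈ 2.577, g(61/14) ≈ 2.712, g(71/14) ≈ 2.841, g(81/14) ≈ 2.964, g(6.5) ≈ 3.082.
Sum = Δu · [g(31/14) + g(41/14) + g(51/14) + ...].
Sum ≈ 13.497.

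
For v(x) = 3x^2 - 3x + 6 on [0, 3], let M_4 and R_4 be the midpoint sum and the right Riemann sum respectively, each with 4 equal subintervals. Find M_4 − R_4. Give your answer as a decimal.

-8.015625

M_4 = 31.078125.
R_4 = 39.09375.
M_4 − R_4 = -8.015625.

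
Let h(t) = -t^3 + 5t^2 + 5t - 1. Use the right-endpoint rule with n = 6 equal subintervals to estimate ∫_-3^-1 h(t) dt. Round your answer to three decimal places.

32.407

Δt = (-1 − (-3))/6 = 1/3.
Right endpoints: -8/3, -7/3, -2, -5/3, -4/3, -1.
h(-8/3) = 1085/27, h(-7/3) = 736/27, h(-2) = 17, h(-5/3) = 248/27, h(-4/3) = 97/27, h(-1) = 0.
Sum = Δt · [h(-8/3) + h(-7/3) + h(-2) + ...].
Sum ≈ 32.407.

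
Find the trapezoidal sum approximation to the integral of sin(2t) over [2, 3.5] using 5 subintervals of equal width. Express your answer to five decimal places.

-0.68253

Δt = (3.5 − 2)/5 = 0.3.
f(2) ≈ -0.75680, f(2.3) ≈ -0.99369, f(2.6) ≈ -0.88345, f(2.9) ≈ -0.46460, f(3.2) ≈ 0.11655, f(3.5) ≈ 0.65699.
T_5 = (Δt/2)·[f(t_0) + 2f(t_1) + ... + 2f(t_{4}) + f(t_5)].
Sum ≈ -0.68253.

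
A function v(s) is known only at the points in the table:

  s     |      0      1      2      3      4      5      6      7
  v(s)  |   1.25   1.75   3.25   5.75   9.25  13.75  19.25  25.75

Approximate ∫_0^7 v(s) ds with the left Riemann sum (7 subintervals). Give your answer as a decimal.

54.25

Δs = 1.
Sum = 1·[1.25 + 1.75 + 3.25 + 5.75 + 9.25 + 13.75 + 19.25] = 54.25.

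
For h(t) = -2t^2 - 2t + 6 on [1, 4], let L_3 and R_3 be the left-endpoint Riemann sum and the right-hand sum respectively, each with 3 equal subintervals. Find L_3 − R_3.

L_3 = -22.
R_3 = -58.
L_3 − R_3 = 36.

36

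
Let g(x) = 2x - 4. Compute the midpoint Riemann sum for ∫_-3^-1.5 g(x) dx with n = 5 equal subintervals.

-12.75

Δx = (-1.5 − (-3))/5 = 0.3.
Midpoints: -2.85, -2.55, -2.25, -1.95, -1.65.
g(-2.85) = -9.7, g(-2.55) = -9.1, g(-2.25) = -8.5, g(-1.95) = -7.9, g(-1.65) = -7.3.
Sum = Δx · [g(-2.85) + g(-2.55) + g(-2.25) + g(-1.95) + g(-1.65)].
Sum = -12.75.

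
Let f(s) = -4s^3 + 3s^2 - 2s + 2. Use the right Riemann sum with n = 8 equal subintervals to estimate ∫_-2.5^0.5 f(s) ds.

Δs = (0.5 − (-2.5))/8 = 0.375.
Right endpoints: -2.125, -1.75, -1.375, -1, -0.625, -0.25, 0.125, 0.5.
f(-2.125) = 58.1796875, f(-1.75) = 36.125, f(-1.375) = 20.8203125, f(-1) = 11, f(-0.625) = 5.3984375, f(-0.25) = 2.75, f(0.125) = 1.7890625, f(0.5) = 1.25.
Sum = Δs · [f(-2.125) + f(-1.75) + f(-1.375) + ...].
Sum = 51.4921875.

51.4921875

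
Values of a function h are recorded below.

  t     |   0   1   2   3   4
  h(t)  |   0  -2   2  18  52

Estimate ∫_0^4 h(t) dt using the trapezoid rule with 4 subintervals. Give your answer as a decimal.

44

Δt = 1.
T_4 = (1/2)·[0 + 2·(-2) + 2·2 + 2·18 + 52] = 44.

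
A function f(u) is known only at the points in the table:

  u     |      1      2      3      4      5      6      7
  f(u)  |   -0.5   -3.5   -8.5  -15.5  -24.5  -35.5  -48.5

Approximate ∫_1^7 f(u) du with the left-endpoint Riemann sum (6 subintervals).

Δu = 1.
Sum = 1·[(-0.5) + (-3.5) + (-8.5) + (-15.5) + (-24.5) + (-35.5)] = -88.

-88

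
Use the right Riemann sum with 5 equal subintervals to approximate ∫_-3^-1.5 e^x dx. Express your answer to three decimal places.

0.201

Δx = (-1.5 − (-3))/5 = 0.3.
Right endpoints: -2.7, -2.4, -2.1, -1.8, -1.5.
f(-2.7) ≈ 0.067, f(-2.4) ≈ 0.091, f(-2.1) ≈ 0.122, f(-1.8) ≈ 0.165, f(-1.5) ≈ 0.223.
Sum = Δx · [f(-2.7) + f(-2.4) + f(-2.1) + f(-1.8) + f(-1.5)].
Sum ≈ 0.201.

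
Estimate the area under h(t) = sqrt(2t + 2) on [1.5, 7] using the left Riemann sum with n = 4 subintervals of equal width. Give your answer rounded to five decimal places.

16.36302

Δt = (7 − 1.5)/4 = 1.375.
Left endpoints: 1.5, 2.875, 4.25, 5.625.
h(1.5) ≈ 2.23607, h(2.875) ≈ 2.78388, h(4.25) ≈ 3.24037, h(5.625) ≈ 3.64005.
Sum = Δt · [h(1.5) + h(2.875) + h(4.25) + h(5.625)].
Sum ≈ 16.36302.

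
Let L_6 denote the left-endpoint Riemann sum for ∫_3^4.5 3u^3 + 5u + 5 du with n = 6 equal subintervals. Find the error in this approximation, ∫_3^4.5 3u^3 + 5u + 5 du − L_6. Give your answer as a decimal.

24.45703125

Exact integral: ∫_3^4.5 f(u) du = 282.421875.
L_6 = 257.96484375.
Error = 282.421875 − 257.96484375 = 24.45703125.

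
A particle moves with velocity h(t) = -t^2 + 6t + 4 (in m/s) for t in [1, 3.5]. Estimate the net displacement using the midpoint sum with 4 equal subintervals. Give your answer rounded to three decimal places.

29.873

Δt = (3.5 − 1)/4 = 0.625.
Midpoints: 1.3125, 1.9375, 2.5625, 3.1875.
h(1.3125) = 10.15234375, h(1.9375) = 11.87109375, h(2.5625) = 12.80859375, h(3.1875) = 12.96484375.
Sum = Δt · [h(1.3125) + h(1.9375) + h(2.5625) + h(3.1875)].
Sum ≈ 29.873.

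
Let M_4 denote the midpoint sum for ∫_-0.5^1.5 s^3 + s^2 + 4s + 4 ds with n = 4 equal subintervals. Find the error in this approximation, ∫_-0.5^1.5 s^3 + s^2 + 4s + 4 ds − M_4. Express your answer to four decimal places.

0.1042

Exact integral: ∫_-0.5^1.5 f(s) ds ≈ 14.416667.
M_4 = 14.3125.
Error ≈ 14.416667 − 14.3125 ≈ 0.1042.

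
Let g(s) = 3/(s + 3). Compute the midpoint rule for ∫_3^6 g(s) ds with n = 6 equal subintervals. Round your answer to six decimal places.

1.215914

Δs = (6 − 3)/6 = 0.5.
Midpoints: 3.25, 3.75, 4.25, 4.75, 5.25, 5.75.
g(3.25) = 0.48, g(3.75) = 4/9, g(4.25) = 12/29, g(4.75) = 12/31, g(5.25) = 4/11, g(5.75) = 12/35.
Sum = Δs · [g(3.25) + g(3.75) + g(4.25) + ...].
Sum ≈ 1.215914.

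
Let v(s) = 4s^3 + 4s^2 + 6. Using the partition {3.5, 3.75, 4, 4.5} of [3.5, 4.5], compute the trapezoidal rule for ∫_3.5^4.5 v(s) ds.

Subinterval widths: 0.25, 0.25, 0.5.
v(3.5) = 226.5, v(3.75) = 273.1875, v(4) = 326, v(4.5) = 451.5.
On each subinterval the trapezoid contributes (Δs_i/2)·[v(s_{i-1}) + v(s_i)].
Sum = 331.734375.

331.734375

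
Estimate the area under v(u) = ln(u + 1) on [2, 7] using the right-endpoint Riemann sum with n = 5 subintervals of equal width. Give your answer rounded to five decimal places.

8.81284

Δu = (7 − 2)/5 = 1.
Right endpoints: 3, 4, 5, 6, 7.
v(3) ≈ 1.38629, v(4) ≈ 1.60944, v(5) ≈ 1.79176, v(6) ≈ 1.94591, v(7) ≈ 2.07944.
Sum = Δu · [v(3) + v(4) + v(5) + v(6) + v(7)].
Sum ≈ 8.81284.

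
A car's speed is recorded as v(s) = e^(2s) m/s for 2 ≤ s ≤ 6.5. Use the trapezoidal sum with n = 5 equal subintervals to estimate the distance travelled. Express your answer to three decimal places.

Δs = (6.5 − 2)/5 = 0.9.
v(2) ≈ 54.598, v(2.9) ≈ 330.300, v(3.8) ≈ 1998.196, v(4.7) ≈ 12088.381, v(5.6) ≈ 73130.442, v(6.5) ≈ 442413.392.
T_5 = (Δs/2)·[v(s_0) + 2v(s_1) + ... + 2v(s_{4}) + v(s_5)].
Sum ≈ 277903.182.

277903.182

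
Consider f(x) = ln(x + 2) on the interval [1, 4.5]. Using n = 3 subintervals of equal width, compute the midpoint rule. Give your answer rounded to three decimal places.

5.381

Δx = (4.5 − 1)/3 = 7/6.
Midpoints: 19/12, 2.75, 47/12.
f(19/12) ≈ 1.276, f(2.75) ≈ 1.558, f(47/12) ≈ 1.778.
Sum = Δx · [f(19/12) + f(2.75) + f(47/12)].
Sum ≈ 5.381.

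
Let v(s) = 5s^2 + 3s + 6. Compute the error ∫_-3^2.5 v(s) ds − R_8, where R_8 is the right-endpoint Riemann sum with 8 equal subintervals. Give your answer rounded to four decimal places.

-3.1117

Exact integral: ∫_-3^2.5 v(s) ds ≈ 99.916667.
R_8 ≈ 103.028320.
Error ≈ 99.916667 − 103.028320 ≈ -3.1117.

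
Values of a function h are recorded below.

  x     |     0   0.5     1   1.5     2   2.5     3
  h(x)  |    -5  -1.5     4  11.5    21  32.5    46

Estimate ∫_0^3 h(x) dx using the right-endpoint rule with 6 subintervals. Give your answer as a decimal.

56.75

Δx = 0.5.
Sum = 0.5·[(-1.5) + 4 + 11.5 + 21 + 32.5 + 46] = 56.75.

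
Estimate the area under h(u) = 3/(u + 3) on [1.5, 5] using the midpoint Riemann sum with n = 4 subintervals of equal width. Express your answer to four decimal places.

Δu = (5 − 1.5)/4 = 0.875.
Midpoints: 1.9375, 2.8125, 3.6875, 4.5625.
h(1.9375) = 48/79, h(2.8125) = 16/31, h(3.6875) = 48/107, h(4.5625) = 48/121.
Sum = Δu · [h(1.9375) + h(2.8125) + h(3.6875) + h(4.5625)].
Sum ≈ 1.7229.

1.7229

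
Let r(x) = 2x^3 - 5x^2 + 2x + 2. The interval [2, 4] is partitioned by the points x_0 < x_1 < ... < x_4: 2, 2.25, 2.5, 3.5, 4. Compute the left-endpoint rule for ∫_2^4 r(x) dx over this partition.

Subinterval widths: 0.25, 0.25, 1, 0.5.
Left endpoints: 2, 2.25, 2.5, 3.5.
r(2) = 2, r(2.25) = 3.96875, r(2.5) = 7, r(3.5) = 33.5.
Sum = Σ Δx_i · r(x_i).
Sum = 25.2421875.

25.2421875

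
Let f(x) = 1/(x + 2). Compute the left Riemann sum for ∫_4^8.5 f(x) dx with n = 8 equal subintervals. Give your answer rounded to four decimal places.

Δx = (8.5 − 4)/8 = 0.5625.
Left endpoints: 4, 4.5625, 5.125, 5.6875, 6.25, 6.8125, 7.375, 7.9375.
f(4) = 1/6, f(4.5625) = 16/105, f(5.125) = 8/57, f(5.6875) = 16/123, f(6.25) = 4/33, f(6.8125) = 16/141, f(7.375) = 8/75, f(7.9375) = 16/159.
Sum = Δx · [f(4) + f(4.5625) + f(5.125) + ...].
Sum ≈ 0.5802.

0.5802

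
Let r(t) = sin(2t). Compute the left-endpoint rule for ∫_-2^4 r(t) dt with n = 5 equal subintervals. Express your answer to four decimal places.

Δt = (4 − (-2))/5 = 1.2.
Left endpoints: -2, -0.8, 0.4, 1.6, 2.8.
r(-2) ≈ 0.7568, r(-0.8) ≈ -0.9996, r(0.4) ≈ 0.7174, r(1.6) ≈ -0.0584, r(2.8) ≈ -0.6313.
Sum = Δt · [r(-2) + r(-0.8) + r(0.4) + r(1.6) + r(2.8)].
Sum ≈ -0.2581.

-0.2581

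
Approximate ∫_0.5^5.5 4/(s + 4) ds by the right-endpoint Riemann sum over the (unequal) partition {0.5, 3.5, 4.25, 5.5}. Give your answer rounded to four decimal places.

2.4900

Subinterval widths: 3, 0.75, 1.25.
Right endpoints: 3.5, 4.25, 5.5.
f(3.5) = 8/15, f(4.25) = 16/33, f(5.5) = 8/19.
Sum = Σ Δs_i · f(s_i).
Sum ≈ 2.4900.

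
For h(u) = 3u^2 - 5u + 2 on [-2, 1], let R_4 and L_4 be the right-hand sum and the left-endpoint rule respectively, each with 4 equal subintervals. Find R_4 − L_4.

R_4 = 14.34375.
L_4 = 32.34375.
R_4 − L_4 = -18.

-18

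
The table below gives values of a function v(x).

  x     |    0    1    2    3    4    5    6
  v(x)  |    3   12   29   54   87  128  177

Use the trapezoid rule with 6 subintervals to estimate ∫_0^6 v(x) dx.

Δx = 1.
T_6 = (1/2)·[3 + 2·12 + 2·29 + 2·54 + 2·87 + 2·128 + 177] = 400.

400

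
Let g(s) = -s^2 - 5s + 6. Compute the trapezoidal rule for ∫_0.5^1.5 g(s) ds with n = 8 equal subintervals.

-0.0859375

Δs = (1.5 − 0.5)/8 = 0.125.
g(0.5) = 3.25, g(0.625) = 2.484375, g(0.75) = 1.6875, g(0.875) = 0.859375, g(1) = 0, g(1.125) = -0.890625, g(1.25) = -1.8125, g(1.375) = -2.765625, g(1.5) = -3.75.
T_8 = (Δs/2)·[g(s_0) + 2g(s_1) + ... + 2g(s_{7}) + g(s_8)].
Sum = -0.0859375.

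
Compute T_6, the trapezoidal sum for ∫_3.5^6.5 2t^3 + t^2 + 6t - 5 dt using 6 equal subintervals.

Δt = (6.5 − 3.5)/6 = 0.5.
f(3.5) = 114, f(4) = 163, f(4.5) = 224.5, f(5) = 300, f(5.5) = 391, f(6) = 499, f(6.5) = 625.5.
T_6 = (Δt/2)·[f(t_0) + 2f(t_1) + ... + 2f(t_{5}) + f(t_6)].
Sum = 973.625.

973.625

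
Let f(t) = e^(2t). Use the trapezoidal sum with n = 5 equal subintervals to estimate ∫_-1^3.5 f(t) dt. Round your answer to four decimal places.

688.8531

Δt = (3.5 − (-1))/5 = 0.9.
f(-1) ≈ 0.1353, f(-0.1) ≈ 0.8187, f(0.8) ≈ 4.9530, f(1.7) ≈ 29.9641, f(2.6) ≈ 181.2722, f(3.5) ≈ 1096.6332.
T_5 = (Δt/2)·[f(t_0) + 2f(t_1) + ... + 2f(t_{4}) + f(t_5)].
Sum ≈ 688.8531.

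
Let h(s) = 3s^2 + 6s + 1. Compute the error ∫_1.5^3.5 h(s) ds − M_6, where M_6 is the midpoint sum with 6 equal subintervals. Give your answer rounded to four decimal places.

0.0556

Exact integral: ∫_1.5^3.5 h(s) ds = 71.5.
M_6 ≈ 71.444444.
Error ≈ 71.5 − 71.444444 ≈ 0.0556.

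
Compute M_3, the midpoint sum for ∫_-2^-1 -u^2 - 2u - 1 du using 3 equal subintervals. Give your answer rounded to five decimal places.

-0.32407

Δu = (-1 − (-2))/3 = 1/3.
Midpoints: -11/6, -1.5, -7/6.
f(-11/6) = -25/36, f(-1.5) = -0.25, f(-7/6) = -1/36.
Sum = Δu · [f(-11/6) + f(-1.5) + f(-7/6)].
Sum ≈ -0.32407.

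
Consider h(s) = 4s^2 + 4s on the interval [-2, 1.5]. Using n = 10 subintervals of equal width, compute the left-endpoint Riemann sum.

10.7275

Δs = (1.5 − (-2))/10 = 0.35.
Left endpoints: -2, -1.65, -1.3, -0.95, -0.6, -0.25, 0.1, 0.45, 0.8, 1.15.
h(-2) = 8, h(-1.65) = 4.29, h(-1.3) = 1.56, h(-0.95) = -0.19, h(-0.6) = -0.96, h(-0.25) = -0.75, h(0.1) = 0.44, h(0.45) = 2.61, h(0.8) = 5.76, h(1.15) = 9.89.
Sum = Δs · [h(-2) + h(-1.65) + h(-1.3) + ...].
Sum = 10.7275.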